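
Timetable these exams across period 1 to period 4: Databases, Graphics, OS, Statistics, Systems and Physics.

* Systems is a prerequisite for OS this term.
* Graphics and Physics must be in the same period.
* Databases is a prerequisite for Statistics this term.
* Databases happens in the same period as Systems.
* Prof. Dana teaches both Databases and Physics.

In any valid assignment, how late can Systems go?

period 3

Downstream work caps Systems at period 3.
Systems at period 3 is achievable: Databases -> period 3; OS -> period 4; Graphics -> period 1; Systems -> period 3; Physics -> period 1; Statistics -> period 4.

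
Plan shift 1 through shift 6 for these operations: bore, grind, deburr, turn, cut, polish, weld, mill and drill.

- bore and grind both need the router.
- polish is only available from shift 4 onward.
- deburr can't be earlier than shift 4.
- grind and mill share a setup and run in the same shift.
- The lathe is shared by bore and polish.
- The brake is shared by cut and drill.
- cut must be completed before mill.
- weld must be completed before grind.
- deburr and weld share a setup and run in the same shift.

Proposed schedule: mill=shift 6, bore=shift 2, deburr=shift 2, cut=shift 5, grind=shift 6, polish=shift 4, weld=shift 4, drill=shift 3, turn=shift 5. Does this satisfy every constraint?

No — it violates: deburr can't be earlier than shift 4

The brake is shared by cut and drill — holds.
deburr can't be earlier than shift 4 — violated.
bore and grind both need the router — holds.
grind and mill share a setup and run in the same shift — holds.
polish is only available from shift 4 onward — holds.
The lathe is shared by bore and polish — holds.
weld must be completed before grind — holds.
cut must be completed before mill — holds.
deburr and weld share a setup and run in the same shift — violated.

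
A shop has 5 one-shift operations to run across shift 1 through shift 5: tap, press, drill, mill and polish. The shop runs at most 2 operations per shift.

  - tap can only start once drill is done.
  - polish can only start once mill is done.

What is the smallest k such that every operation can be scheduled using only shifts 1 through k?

The precedence chain requires at least 2 distinct shifts.
With at most 2 per shift and 5 operations, at least 3 shifts are needed.
3 works (last occupied shift: shift 3): for example tap -> shift 2; mill -> shift 1; drill -> shift 1; polish -> shift 2; press -> shift 3.

3 shifts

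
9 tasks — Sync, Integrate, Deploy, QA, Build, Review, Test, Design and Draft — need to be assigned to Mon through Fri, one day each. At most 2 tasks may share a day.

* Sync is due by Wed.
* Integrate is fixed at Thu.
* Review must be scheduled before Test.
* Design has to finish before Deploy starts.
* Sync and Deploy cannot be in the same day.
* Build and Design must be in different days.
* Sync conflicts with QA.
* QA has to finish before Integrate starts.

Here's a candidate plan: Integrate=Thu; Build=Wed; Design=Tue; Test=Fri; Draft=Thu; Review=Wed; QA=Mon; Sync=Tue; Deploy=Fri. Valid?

Integrate is fixed at Thu — holds.
Design has to finish before Deploy starts — holds.
Sync and Deploy cannot be in the same day — holds.
Sync conflicts with QA — holds.
Review must be scheduled before Test — holds.
Build and Design must be in different days — holds.
Sync is due by Wed — holds.
At most 2 tasks may share a day — holds.
QA has to finish before Integrate starts — holds.

Yes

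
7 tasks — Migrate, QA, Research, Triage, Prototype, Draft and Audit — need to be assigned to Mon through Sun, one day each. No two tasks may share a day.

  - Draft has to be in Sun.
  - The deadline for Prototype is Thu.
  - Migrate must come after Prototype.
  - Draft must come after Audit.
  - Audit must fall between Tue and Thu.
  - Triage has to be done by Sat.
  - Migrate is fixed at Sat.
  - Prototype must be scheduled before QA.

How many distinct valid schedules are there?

36

Splitting on QA: it can be Tue (4), Wed (6), Thu (8), Fri (18). Listing each branch's schedules as (Migrate, Research, Triage, Prototype, Draft, Audit):
QA=Tue: (Sat,Wed,Fri,Mon,Sun,Thu) (Sat,Thu,Fri,Mon,Sun,Wed) (Sat,Fri,Wed,Mon,Sun,Thu) (Sat,Fri,Thu,Mon,Sun,Wed) — 4.
QA=Wed: (Sat,Mon,Fri,Tue,Sun,Thu) (Sat,Tue,Fri,Mon,Sun,Thu) (Sat,Thu,Fri,Mon,Sun,Tue) (Sat,Fri,Mon,Tue,Sun,Thu) (Sat,Fri,Tue,Mon,Sun,Thu) (Sat,Fri,Thu,Mon,Sun,Tue) — 6.
QA=Thu: (Sat,Mon,Fri,Tue,Sun,Wed) (Sat,Mon,Fri,Wed,Sun,Tue) (Sat,Tue,Fri,Mon,Sun,Wed) (Sat,Wed,Fri,Mon,Sun,Tue) (Sat,Fri,Mon,Tue,Sun,Wed) (Sat,Fri,Mon,Wed,Sun,Tue) (Sat,Fri,Tue,Mon,Sun,Wed) (Sat,Fri,Wed,Mon,Sun,Tue) — 8.
QA=Fri: (Sat,Mon,Tue,Wed,Sun,Thu) (Sat,Mon,Tue,Thu,Sun,Wed) (Sat,Mon,Wed,Tue,Sun,Thu) (Sat,Mon,Wed,Thu,Sun,Tue) (Sat,Mon,Thu,Tue,Sun,Wed) (Sat,Mon,Thu,Wed,Sun,Tue) (Sat,Tue,Mon,Wed,Sun,Thu) (Sat,Tue,Mon,Thu,Sun,Wed) (Sat,Tue,Wed,Mon,Sun,Thu) (Sat,Tue,Thu,Mon,Sun,Wed) (Sat,Wed,Mon,Tue,Sun,Thu) (Sat,Wed,Mon,Thu,Sun,Tue) (Sat,Wed,Tue,Mon,Sun,Thu) (Sat,Wed,Thu,Mon,Sun,Tue) (Sat,Thu,Mon,Tue,Sun,Wed) (Sat,Thu,Mon,Wed,Sun,Tue) (Sat,Thu,Tue,Mon,Sun,Wed) (Sat,Thu,Wed,Mon,Sun,Tue) — 18.
Summing: 4 + 6 + 8 + 18 = 36.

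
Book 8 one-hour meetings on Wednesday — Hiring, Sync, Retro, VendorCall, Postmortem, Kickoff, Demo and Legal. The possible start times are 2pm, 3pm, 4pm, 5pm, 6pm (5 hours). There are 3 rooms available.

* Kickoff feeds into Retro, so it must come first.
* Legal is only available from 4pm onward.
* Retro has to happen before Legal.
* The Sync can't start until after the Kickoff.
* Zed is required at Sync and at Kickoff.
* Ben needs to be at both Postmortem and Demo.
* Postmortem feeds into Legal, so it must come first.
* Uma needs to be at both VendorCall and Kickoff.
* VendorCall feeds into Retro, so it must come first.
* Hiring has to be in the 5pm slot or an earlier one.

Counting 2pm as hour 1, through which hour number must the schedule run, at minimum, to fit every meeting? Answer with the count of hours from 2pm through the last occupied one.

The precedence chain requires at least 3 distinct hours.
With at most 3 per hour and 8 meetings, at least 3 hours are needed.
Could 3 hours be enough, i.e. nothing placed later than 4pm? No: Legal's window within 3 hours is {4pm}; Retro must come before Legal (at 4pm or earlier) → {2pm, 3pm}; Sync must come after Kickoff (at 2pm or later) → {3pm, 4pm}; Kickoff must come before Sync (at 4pm or earlier) → {2pm, 3pm}; Retro must come after VendorCall (at 2pm or later) → {3pm}; VendorCall must come before Retro (at 3pm or earlier) → {2pm}; Kickoff must come before Retro (at 3pm or earlier) → {2pm}; Kickoff can't share with VendorCall (2pm) → nothing is left.
So 3 hours is not enough.
4 works (last occupied hour: 5pm): for example VendorCall -> 3pm; Legal -> 5pm; Retro -> 4pm; Demo -> 3pm; Hiring -> 2pm; Sync -> 3pm; Postmortem -> 2pm; Kickoff -> 2pm.

4 hours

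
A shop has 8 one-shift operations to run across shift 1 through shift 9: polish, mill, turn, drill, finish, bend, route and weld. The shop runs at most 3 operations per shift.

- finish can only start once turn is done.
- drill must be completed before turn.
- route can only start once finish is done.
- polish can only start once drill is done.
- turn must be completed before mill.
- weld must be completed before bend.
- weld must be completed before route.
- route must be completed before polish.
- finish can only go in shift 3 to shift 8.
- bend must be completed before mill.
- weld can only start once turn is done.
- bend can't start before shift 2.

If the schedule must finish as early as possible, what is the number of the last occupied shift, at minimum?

The precedence chain requires at least 5 distinct shifts.
With at most 3 per shift and 8 operations, at least 3 shifts are needed.
5 works (last occupied shift: shift 5): for example bend=shift 4; weld=shift 3; drill=shift 1; route=shift 4; turn=shift 2; mill=shift 5; polish=shift 5; finish=shift 3.

5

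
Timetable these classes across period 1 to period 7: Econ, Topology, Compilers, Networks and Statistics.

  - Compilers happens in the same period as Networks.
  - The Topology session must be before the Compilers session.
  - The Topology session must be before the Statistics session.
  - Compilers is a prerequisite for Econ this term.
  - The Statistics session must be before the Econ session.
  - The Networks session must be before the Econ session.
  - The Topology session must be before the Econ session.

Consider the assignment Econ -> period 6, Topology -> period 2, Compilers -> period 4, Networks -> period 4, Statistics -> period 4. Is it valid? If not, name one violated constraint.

Compilers is a prerequisite for Econ this term — holds.
The Topology session must be before the Econ session — holds.
The Networks session must be before the Econ session — holds.
The Statistics session must be before the Econ session — holds.
The Topology session must be before the Compilers session — holds.
The Topology session must be before the Statistics session — holds.
Compilers happens in the same period as Networks — holds.

Yes, all constraints hold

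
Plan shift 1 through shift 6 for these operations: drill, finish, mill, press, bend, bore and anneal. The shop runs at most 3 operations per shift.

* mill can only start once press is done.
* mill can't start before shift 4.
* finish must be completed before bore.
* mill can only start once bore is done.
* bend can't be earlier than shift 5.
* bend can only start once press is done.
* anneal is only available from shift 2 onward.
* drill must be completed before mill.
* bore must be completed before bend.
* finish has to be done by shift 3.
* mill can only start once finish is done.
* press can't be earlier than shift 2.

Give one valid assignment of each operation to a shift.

bore in shift 2; finish in shift 1; mill in shift 4; bend in shift 5; press in shift 2; anneal in shift 2; drill in shift 1

Checking: press(shift 2) before mill(shift 4); finish(shift 1) before mill(shift 4); press(shift 2) before bend(shift 5); finish(shift 1) before bore(shift 2); bore(shift 2) before mill(shift 4); drill(shift 1) before mill(shift 4); bore(shift 2) before bend(shift 5); bend=shift 5 in [shift 5,shift 6]; mill=shift 4 in [shift 4,shift 6]; finish=shift 1 in [shift 1,shift 3]; anneal=shift 2 in [shift 2,shift 6]; press=shift 2 in [shift 2,shift 6]; max 3 per shift (cap 3).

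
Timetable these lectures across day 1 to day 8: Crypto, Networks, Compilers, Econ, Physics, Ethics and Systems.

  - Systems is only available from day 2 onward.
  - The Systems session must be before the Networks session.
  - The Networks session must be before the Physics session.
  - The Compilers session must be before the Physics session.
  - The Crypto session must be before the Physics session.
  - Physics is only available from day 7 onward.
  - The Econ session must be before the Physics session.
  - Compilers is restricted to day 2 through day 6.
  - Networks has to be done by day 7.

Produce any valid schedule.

Econ in day 1; Systems in day 2; Networks in day 3; Physics in day 7; Ethics in day 1; Crypto in day 1; Compilers in day 2

Checking: Networks(day 3) before Physics(day 7); Econ(day 1) before Physics(day 7); Crypto(day 1) before Physics(day 7); Systems(day 2) before Networks(day 3); Compilers(day 2) before Physics(day 7); Networks=day 3 in [day 1,day 7]; Compilers=day 2 in [day 2,day 6]; Physics=day 7 in [day 7,day 8]; Systems=day 2 in [day 2,day 8].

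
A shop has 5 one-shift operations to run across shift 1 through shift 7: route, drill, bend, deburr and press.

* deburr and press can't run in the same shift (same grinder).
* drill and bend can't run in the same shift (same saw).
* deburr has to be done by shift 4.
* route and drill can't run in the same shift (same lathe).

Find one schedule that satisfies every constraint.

drill in shift 2; bend in shift 1; deburr in shift 1; route in shift 1; press in shift 2

Checking: deburr(shift 1) != press(shift 2); route(shift 1) != drill(shift 2); drill(shift 2) != bend(shift 1); deburr=shift 1 in [shift 1,shift 4].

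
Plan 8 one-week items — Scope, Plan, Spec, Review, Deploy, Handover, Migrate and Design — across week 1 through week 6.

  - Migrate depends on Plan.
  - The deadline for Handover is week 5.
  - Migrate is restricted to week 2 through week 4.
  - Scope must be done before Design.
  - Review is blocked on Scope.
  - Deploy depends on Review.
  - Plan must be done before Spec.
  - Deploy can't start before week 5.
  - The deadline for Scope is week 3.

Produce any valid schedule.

Review=week 2, Scope=week 1, Deploy=week 5, Handover=week 1, Plan=week 1, Migrate=week 2, Spec=week 2, Design=week 2

Checking: Plan(week 1) before Spec(week 2); Scope(week 1) before Design(week 2); Scope(week 1) before Review(week 2); Review(week 2) before Deploy(week 5); Plan(week 1) before Migrate(week 2); Scope=week 1 in [week 1,week 3]; Migrate=week 2 in [week 2,week 4]; Handover=week 1 in [week 1,week 5]; Deploy=week 5 in [week 5,week 6].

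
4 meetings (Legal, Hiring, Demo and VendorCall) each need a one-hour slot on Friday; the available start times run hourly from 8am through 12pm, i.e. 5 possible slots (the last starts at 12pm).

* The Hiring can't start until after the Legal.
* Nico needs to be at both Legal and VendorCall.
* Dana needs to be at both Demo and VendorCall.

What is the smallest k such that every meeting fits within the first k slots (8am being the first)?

The precedence chain requires at least 2 distinct slots.
2 works (last occupied slot: 9am): for example Legal -> 8am; Hiring -> 9am; Demo -> 8am; VendorCall -> 9am.

2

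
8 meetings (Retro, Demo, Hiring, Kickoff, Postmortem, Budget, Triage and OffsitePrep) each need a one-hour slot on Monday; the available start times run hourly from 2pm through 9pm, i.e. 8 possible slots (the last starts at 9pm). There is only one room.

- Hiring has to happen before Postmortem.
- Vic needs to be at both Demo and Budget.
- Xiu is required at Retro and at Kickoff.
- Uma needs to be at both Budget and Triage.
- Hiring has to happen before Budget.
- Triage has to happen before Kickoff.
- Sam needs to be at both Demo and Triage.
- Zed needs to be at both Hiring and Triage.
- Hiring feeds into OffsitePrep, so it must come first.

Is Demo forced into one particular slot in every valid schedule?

Demo can be 2pm (e.g. Budget in 7pm; Triage in 4pm; Kickoff in 5pm; Demo in 2pm; OffsitePrep in 8pm; Retro in 9pm; Hiring in 3pm; Postmortem in 6pm) or 3pm (e.g. Budget=7pm; Kickoff=5pm; Triage=4pm; Demo=3pm; Hiring=2pm; OffsitePrep=8pm; Retro=9pm; Postmortem=6pm).

No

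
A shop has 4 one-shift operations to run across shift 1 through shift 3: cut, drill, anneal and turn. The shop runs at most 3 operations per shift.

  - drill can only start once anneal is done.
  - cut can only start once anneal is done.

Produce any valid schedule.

drill=shift 2, anneal=shift 1, turn=shift 1, cut=shift 2

Checking: anneal(shift 1) before drill(shift 2); anneal(shift 1) before cut(shift 2); max 2 per shift (cap 3).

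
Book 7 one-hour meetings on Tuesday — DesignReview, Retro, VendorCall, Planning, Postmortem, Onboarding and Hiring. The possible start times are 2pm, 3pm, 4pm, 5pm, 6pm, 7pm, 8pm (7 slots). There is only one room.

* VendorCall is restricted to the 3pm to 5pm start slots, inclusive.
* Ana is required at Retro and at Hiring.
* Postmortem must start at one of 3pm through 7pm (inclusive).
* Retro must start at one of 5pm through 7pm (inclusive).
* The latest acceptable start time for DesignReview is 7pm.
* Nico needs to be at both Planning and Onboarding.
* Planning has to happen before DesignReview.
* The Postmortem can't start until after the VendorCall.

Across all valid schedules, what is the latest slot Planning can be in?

6pm

Downstream work caps Planning at 6pm.
Planning at 6pm is achievable: Hiring=8pm, Retro=5pm, Planning=6pm, DesignReview=7pm, VendorCall=3pm, Onboarding=2pm, Postmortem=4pm.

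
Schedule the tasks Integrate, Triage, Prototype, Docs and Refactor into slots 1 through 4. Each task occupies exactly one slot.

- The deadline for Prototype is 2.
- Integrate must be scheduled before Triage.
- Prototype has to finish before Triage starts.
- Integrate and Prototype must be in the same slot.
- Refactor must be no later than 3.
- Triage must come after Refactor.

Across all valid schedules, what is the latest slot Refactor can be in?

Refactor's own window allows nothing later than 3.
Refactor at 3 is achievable: Triage=4; Prototype=1; Refactor=3; Docs=1; Integrate=1.

3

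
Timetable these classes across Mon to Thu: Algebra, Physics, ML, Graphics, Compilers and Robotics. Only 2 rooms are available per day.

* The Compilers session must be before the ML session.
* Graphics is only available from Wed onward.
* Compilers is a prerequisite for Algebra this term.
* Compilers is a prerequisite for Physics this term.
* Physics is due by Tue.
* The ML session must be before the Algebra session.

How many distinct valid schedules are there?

Splitting on Algebra: it can be Wed (5), Thu (11). Listing each branch's schedules as (Physics, ML, Graphics, Compilers, Robotics):
Algebra=Wed: (Tue,Tue,Wed,Mon,Mon) (Tue,Tue,Wed,Mon,Thu) (Tue,Tue,Thu,Mon,Mon) (Tue,Tue,Thu,Mon,Wed) (Tue,Tue,Thu,Mon,Thu) — 5.
Algebra=Thu: (Tue,Tue,Wed,Mon,Mon) (Tue,Tue,Wed,Mon,Wed) (Tue,Tue,Wed,Mon,Thu) (Tue,Tue,Thu,Mon,Mon) (Tue,Tue,Thu,Mon,Wed) (Tue,Wed,Wed,Mon,Mon) (Tue,Wed,Wed,Mon,Tue) (Tue,Wed,Wed,Mon,Thu) (Tue,Wed,Thu,Mon,Mon) (Tue,Wed,Thu,Mon,Tue) (Tue,Wed,Thu,Mon,Wed) — 11.
Summing: 5 + 11 = 16.

16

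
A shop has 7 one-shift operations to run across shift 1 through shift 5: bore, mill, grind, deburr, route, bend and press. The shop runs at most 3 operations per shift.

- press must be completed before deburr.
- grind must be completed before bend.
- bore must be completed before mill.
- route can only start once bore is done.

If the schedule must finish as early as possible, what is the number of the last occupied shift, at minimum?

shift 3

The precedence chain requires at least 2 distinct shifts.
With at most 3 per shift and 7 operations, at least 3 shifts are needed.
3 works (last occupied shift: shift 3): for example bore in shift 1; grind in shift 1; press in shift 1; deburr in shift 2; mill in shift 2; bend in shift 3; route in shift 2.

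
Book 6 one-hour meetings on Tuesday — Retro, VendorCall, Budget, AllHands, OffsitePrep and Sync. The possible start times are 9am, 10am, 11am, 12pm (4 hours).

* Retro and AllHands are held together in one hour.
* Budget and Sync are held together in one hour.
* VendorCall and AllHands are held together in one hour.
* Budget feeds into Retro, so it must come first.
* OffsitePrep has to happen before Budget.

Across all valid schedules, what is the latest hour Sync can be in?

Sync must be in the same hour as Budget, which can't be before 10am, so Sync is at least 10am; Sync must be in the same hour as Budget, which can't be after 11am, so Sync is at most 11am.
Sync at 11am is achievable: VendorCall -> 12pm; Budget -> 11am; Retro -> 12pm; AllHands -> 12pm; Sync -> 11am; OffsitePrep -> 9am.

11am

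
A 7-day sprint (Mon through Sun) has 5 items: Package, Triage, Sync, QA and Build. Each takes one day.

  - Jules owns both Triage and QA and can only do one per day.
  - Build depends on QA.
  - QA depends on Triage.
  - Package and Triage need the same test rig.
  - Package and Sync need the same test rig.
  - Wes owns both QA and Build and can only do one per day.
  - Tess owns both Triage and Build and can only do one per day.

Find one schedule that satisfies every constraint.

QA -> Tue, Build -> Wed, Triage -> Mon, Sync -> Mon, Package -> Tue

Checking: QA(Tue) before Build(Wed); Triage(Mon) before QA(Tue); QA(Tue) != Build(Wed); Triage(Mon) != Build(Wed); Triage(Mon) != QA(Tue); Package(Tue) != Sync(Mon); Package(Tue) != Triage(Mon).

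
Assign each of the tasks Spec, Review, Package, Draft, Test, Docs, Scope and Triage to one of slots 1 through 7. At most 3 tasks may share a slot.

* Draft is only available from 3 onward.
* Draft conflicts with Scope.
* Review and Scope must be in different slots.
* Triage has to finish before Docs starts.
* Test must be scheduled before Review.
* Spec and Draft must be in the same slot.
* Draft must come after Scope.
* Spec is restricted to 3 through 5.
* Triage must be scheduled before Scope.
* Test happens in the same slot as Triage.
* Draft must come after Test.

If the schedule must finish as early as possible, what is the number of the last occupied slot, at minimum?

3

The precedence chain requires at least 3 distinct slots.
With at most 3 per slot and 8 tasks, at least 3 slots are needed.
3 works (last occupied slot: 3): for example Test=1, Package=1, Docs=2, Scope=2, Spec=3, Draft=3, Review=3, Triage=1.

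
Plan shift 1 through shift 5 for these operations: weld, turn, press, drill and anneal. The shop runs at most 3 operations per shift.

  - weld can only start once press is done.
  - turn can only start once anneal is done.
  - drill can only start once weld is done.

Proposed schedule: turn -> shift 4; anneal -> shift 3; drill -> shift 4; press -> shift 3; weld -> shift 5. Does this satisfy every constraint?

drill can only start once weld is done — violated.
weld can only start once press is done — holds.
The shop runs at most 3 operations per shift — holds.
turn can only start once anneal is done — holds.

No. drill can only start once weld is done is not satisfied.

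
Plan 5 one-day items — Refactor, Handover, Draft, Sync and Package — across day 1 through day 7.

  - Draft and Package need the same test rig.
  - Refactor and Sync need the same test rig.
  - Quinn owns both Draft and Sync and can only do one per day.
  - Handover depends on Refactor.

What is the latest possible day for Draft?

Draft at day 7 is achievable: Package -> day 1; Sync -> day 2; Refactor -> day 1; Handover -> day 2; Draft -> day 7.

day 7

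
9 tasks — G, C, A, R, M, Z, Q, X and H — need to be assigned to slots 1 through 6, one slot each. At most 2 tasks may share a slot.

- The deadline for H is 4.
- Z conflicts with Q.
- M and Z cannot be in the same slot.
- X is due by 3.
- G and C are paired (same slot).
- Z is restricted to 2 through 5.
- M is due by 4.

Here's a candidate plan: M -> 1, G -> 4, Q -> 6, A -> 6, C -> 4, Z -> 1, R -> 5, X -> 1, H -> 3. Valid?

Invalid. M and Z cannot be in the same slot.

At most 2 tasks may share a slot — violated.
Z is restricted to 2 through 5 — violated.
X is due by 3 — holds.
The deadline for H is 4 — holds.
M is due by 4 — holds.
Z conflicts with Q — holds.
G and C are paired (same slot) — holds.
M and Z cannot be in the same slot — violated.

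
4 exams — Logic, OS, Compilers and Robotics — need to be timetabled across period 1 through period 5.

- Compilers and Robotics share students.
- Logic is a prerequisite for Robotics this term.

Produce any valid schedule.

Compilers in period 1, OS in period 1, Robotics in period 2, Logic in period 1

Checking: Logic(period 1) before Robotics(period 2); Compilers(period 1) != Robotics(period 2).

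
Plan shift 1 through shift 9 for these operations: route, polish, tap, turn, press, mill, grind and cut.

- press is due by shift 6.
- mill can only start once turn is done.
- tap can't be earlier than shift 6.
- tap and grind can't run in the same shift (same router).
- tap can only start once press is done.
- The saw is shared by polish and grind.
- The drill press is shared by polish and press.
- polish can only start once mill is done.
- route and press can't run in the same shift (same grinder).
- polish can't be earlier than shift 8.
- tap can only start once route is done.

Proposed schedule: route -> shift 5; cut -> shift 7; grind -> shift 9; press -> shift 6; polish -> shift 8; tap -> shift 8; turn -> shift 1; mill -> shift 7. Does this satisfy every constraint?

Yes

tap can't be earlier than shift 6 — holds.
polish can't be earlier than shift 8 — holds.
tap and grind can't run in the same shift (same router) — holds.
The drill press is shared by polish and press — holds.
tap can only start once route is done — holds.
The saw is shared by polish and grind — holds.
route and press can't run in the same shift (same grinder) — holds.
polish can only start once mill is done — holds.
press is due by shift 6 — holds.
tap can only start once press is done — holds.
mill can only start once turn is done — holds.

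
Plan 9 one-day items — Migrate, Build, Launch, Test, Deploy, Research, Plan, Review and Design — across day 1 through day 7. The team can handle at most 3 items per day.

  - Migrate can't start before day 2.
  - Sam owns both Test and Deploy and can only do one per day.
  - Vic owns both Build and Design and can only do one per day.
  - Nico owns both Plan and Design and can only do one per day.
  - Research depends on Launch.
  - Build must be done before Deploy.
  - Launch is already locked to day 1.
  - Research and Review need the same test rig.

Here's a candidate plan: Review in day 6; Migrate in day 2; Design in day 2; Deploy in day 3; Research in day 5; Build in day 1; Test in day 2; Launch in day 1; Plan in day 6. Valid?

Build must be done before Deploy — holds.
The team can handle at most 3 items per day — holds.
Sam owns both Test and Deploy and can only do one per day — holds.
Nico owns both Plan and Design and can only do one per day — holds.
Migrate can't start before day 2 — holds.
Research and Review need the same test rig — holds.
Launch is already locked to day 1 — holds.
Vic owns both Build and Design and can only do one per day — holds.
Research depends on Launch — holds.

Yes, all constraints hold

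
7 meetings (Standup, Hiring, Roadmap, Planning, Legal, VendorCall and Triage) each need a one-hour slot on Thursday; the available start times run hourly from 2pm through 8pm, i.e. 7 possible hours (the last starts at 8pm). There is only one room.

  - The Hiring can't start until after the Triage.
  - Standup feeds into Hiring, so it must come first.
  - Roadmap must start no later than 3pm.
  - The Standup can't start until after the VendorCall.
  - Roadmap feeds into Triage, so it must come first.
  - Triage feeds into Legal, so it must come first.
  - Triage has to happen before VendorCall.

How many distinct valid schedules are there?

Splitting on Standup: it can be 5pm (6), 6pm (12), 7pm (10). Listing each branch's schedules as (Hiring, Roadmap, Planning, Legal, VendorCall, Triage):
Standup=5pm: (6pm,2pm,7pm,8pm,4pm,3pm) (6pm,2pm,8pm,7pm,4pm,3pm) (7pm,2pm,6pm,8pm,4pm,3pm) (7pm,2pm,8pm,6pm,4pm,3pm) (8pm,2pm,6pm,7pm,4pm,3pm) (8pm,2pm,7pm,6pm,4pm,3pm) — 6.
Standup=6pm: (7pm,2pm,3pm,8pm,5pm,4pm) (7pm,2pm,4pm,8pm,5pm,3pm) (7pm,2pm,5pm,8pm,4pm,3pm) (7pm,2pm,8pm,4pm,5pm,3pm) (7pm,2pm,8pm,5pm,4pm,3pm) (7pm,3pm,2pm,8pm,5pm,4pm) (8pm,2pm,3pm,7pm,5pm,4pm) (8pm,2pm,4pm,7pm,5pm,3pm) (8pm,2pm,5pm,7pm,4pm,3pm) (8pm,2pm,7pm,4pm,5pm,3pm) (8pm,2pm,7pm,5pm,4pm,3pm) (8pm,3pm,2pm,7pm,5pm,4pm) — 12.
Standup=7pm: (8pm,2pm,3pm,5pm,6pm,4pm) (8pm,2pm,3pm,6pm,5pm,4pm) (8pm,2pm,4pm,5pm,6pm,3pm) (8pm,2pm,4pm,6pm,5pm,3pm) (8pm,2pm,5pm,4pm,6pm,3pm) (8pm,2pm,5pm,6pm,4pm,3pm) (8pm,2pm,6pm,4pm,5pm,3pm) (8pm,2pm,6pm,5pm,4pm,3pm) (8pm,3pm,2pm,5pm,6pm,4pm) (8pm,3pm,2pm,6pm,5pm,4pm) — 10.
Summing: 6 + 12 + 10 = 28.

28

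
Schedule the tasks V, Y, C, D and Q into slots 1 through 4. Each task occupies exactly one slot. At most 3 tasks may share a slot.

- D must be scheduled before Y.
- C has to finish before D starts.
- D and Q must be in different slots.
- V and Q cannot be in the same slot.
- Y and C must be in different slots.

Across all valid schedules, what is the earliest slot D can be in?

2

Precedence pushes D to at least 2; downstream work caps D at 3.
D at 2 is achievable: Q in 3, D in 2, V in 1, Y in 3, C in 1.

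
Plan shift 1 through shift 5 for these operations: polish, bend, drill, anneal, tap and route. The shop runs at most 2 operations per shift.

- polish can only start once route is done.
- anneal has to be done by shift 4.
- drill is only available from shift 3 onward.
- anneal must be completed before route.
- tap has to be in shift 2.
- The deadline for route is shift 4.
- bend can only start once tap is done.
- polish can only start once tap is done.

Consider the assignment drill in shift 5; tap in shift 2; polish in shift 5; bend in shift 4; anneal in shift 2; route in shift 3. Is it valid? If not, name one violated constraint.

polish can only start once tap is done — holds.
The deadline for route is shift 4 — holds.
bend can only start once tap is done — holds.
drill is only available from shift 3 onward — holds.
tap has to be in shift 2 — holds.
The shop runs at most 2 operations per shift — holds.
polish can only start once route is done — holds.
anneal must be completed before route — holds.
anneal has to be done by shift 4 — holds.

Yes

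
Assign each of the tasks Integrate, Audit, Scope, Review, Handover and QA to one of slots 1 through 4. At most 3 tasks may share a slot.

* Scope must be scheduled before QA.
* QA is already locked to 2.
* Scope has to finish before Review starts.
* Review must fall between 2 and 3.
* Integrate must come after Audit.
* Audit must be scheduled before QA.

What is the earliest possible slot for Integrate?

Precedence pushes Integrate to at least 2.
Integrate at 2 is achievable: Scope in 1; Integrate in 2; QA in 2; Review in 2; Audit in 1; Handover in 1.

2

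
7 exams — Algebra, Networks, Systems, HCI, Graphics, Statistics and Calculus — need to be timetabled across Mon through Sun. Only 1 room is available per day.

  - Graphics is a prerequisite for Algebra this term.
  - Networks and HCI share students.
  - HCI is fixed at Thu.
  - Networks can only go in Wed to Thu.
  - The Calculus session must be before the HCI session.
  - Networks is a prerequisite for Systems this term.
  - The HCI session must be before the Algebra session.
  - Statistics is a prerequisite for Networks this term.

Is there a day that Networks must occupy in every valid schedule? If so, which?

Networks's window is Wed–Thu.
HCI is fixed at Thu, and Networks can't share a day with HCI.
So Networks must be Wed.

Wed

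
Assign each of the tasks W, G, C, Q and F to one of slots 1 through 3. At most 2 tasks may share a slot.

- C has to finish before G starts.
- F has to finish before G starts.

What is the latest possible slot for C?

2

Downstream work caps C at 2.
C at 2 is achievable: G in 3; Q in 2; C in 2; W in 1; F in 1.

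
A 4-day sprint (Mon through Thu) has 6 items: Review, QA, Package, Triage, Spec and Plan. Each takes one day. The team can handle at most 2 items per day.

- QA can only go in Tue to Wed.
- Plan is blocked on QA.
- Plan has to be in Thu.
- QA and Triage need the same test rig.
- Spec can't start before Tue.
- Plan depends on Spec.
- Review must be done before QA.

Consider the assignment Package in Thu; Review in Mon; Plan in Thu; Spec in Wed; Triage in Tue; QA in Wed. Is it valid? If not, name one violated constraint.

Plan is blocked on QA — holds.
QA and Triage need the same test rig — holds.
Plan depends on Spec — holds.
The team can handle at most 2 items per day — holds.
Review must be done before QA — holds.
Plan has to be in Thu — holds.
QA can only go in Tue to Wed — holds.
Spec can't start before Tue — holds.

Yes, all constraints hold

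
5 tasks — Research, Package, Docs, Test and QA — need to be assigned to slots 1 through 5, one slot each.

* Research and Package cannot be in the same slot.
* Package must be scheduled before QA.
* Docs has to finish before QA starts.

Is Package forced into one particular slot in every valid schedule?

Package can be 1 (e.g. Docs -> 1; Research -> 2; QA -> 2; Package -> 1; Test -> 1) or 2 (e.g. QA in 3; Research in 1; Package in 2; Test in 1; Docs in 1).

No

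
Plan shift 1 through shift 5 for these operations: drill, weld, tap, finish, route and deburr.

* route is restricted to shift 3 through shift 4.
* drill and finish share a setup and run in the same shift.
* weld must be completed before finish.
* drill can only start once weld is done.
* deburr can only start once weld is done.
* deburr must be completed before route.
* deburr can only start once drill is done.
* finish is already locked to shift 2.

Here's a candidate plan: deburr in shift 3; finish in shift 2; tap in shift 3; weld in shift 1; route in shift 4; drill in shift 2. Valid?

deburr can only start once drill is done — holds.
drill can only start once weld is done — holds.
deburr must be completed before route — holds.
deburr can only start once weld is done — holds.
route is restricted to shift 3 through shift 4 — holds.
drill and finish share a setup and run in the same shift — holds.
finish is already locked to shift 2 — holds.
weld must be completed before finish — holds.

Yes, all constraints hold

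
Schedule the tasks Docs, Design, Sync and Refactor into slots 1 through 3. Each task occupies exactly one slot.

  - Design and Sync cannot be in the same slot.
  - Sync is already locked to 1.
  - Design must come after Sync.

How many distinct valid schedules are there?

Splitting on Docs: it can be 1 (6), 2 (6), 3 (6). Listing each branch's schedules as (Design, Sync, Refactor):
Docs=1: (2,1,1) (2,1,2) (2,1,3) (3,1,1) (3,1,2) (3,1,3) — 6.
Docs=2: (2,1,1) (2,1,2) (2,1,3) (3,1,1) (3,1,2) (3,1,3) — 6.
Docs=3: (2,1,1) (2,1,2) (2,1,3) (3,1,1) (3,1,2) (3,1,3) — 6.
Summing: 6 + 6 + 6 = 18.

18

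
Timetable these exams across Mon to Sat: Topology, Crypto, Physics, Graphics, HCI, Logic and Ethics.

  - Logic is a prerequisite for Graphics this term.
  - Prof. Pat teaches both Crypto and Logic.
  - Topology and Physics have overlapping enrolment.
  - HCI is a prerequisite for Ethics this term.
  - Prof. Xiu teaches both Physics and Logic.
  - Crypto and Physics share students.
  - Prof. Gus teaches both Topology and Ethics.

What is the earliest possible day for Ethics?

Precedence pushes Ethics to at least Tue.
Ethics at Tue is achievable: Ethics in Tue; Topology in Mon; HCI in Mon; Physics in Wed; Crypto in Tue; Graphics in Tue; Logic in Mon.

Tue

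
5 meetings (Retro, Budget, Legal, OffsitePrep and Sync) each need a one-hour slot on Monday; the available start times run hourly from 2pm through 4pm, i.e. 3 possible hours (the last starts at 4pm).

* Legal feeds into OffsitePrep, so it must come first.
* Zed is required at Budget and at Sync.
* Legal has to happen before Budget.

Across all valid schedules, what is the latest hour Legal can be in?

3pm

Downstream work caps Legal at 3pm.
Legal at 3pm is achievable: Retro in 2pm; Legal in 3pm; Sync in 2pm; Budget in 4pm; OffsitePrep in 4pm.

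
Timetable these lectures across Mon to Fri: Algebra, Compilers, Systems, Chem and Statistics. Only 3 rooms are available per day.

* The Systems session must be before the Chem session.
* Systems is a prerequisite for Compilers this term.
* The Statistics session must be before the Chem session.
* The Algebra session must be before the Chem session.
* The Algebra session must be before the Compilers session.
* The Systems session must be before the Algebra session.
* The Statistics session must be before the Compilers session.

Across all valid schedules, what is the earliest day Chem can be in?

Precedence pushes Chem to at least Wed.
Chem at Wed is achievable: Algebra -> Tue, Chem -> Wed, Systems -> Mon, Compilers -> Wed, Statistics -> Mon.

Wed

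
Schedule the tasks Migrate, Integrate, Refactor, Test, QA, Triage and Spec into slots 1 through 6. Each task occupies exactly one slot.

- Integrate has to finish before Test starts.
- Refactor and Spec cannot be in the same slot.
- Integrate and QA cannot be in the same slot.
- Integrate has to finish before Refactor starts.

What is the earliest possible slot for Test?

Precedence pushes Test to at least 2.
Test at 2 is achievable: Test in 2; Integrate in 1; Refactor in 2; Triage in 1; Spec in 1; Migrate in 1; QA in 2.

2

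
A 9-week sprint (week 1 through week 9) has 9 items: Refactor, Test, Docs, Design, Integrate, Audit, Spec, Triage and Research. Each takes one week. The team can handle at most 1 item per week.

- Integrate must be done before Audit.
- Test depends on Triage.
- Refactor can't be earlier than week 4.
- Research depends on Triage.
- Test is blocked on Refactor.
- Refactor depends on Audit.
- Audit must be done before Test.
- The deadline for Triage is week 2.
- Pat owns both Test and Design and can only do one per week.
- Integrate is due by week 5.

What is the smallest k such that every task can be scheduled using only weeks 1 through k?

9

The precedence chain requires at least 4 distinct weeks.
With at most 1 per week and 9 tasks, at least 9 weeks are needed.
Propagating the time windows through the other constraints, Test can't land before week 5, so the schedule must run through at least week 5.
9 works (last occupied week: week 9): for example Design -> week 8; Integrate -> week 2; Spec -> week 9; Docs -> week 7; Triage -> week 1; Test -> week 5; Refactor -> week 4; Research -> week 6; Audit -> week 3.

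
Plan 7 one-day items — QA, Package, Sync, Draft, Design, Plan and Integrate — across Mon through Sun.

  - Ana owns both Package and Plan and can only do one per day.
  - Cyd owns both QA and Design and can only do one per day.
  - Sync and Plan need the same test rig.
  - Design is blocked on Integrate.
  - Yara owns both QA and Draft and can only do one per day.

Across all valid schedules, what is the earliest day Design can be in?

Precedence pushes Design to at least Tue.
Design at Tue is achievable: Draft -> Tue, Design -> Tue, Package -> Mon, Integrate -> Mon, QA -> Mon, Sync -> Mon, Plan -> Tue.

Tue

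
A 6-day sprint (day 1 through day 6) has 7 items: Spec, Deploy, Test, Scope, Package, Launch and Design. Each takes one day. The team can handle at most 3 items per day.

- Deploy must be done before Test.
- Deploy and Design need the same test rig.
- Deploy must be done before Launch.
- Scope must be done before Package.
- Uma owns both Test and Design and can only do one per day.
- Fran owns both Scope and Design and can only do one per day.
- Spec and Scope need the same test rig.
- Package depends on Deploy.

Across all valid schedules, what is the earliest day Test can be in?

day 2

Precedence pushes Test to at least day 2.
Test at day 2 is achievable: Package in day 2, Test in day 2, Spec in day 3, Launch in day 2, Deploy in day 1, Scope in day 1, Design in day 3.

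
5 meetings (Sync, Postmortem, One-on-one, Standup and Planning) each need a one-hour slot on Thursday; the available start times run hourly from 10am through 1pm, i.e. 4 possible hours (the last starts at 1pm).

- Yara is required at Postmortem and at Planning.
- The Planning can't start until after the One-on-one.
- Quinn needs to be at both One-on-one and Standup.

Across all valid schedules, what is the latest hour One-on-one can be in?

Downstream work caps One-on-one at 12pm.
One-on-one at 12pm is achievable: One-on-one in 12pm; Planning in 1pm; Postmortem in 10am; Standup in 10am; Sync in 10am.

12pm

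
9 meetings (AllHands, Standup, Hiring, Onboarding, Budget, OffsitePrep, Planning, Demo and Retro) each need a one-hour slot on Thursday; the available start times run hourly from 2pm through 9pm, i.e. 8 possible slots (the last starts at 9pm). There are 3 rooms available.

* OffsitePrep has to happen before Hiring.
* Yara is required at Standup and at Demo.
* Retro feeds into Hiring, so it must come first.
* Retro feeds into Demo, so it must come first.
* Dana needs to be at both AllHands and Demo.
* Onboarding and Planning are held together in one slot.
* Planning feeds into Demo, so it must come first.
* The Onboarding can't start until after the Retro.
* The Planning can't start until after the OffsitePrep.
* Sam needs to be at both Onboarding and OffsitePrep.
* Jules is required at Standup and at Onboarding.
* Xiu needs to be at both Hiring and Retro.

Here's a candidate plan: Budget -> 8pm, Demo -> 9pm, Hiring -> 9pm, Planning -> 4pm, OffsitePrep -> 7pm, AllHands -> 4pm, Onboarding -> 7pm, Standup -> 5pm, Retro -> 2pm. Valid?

Invalid. The Planning can't start until after the OffsitePrep.

Dana needs to be at both AllHands and Demo — holds.
Jules is required at Standup and at Onboarding — holds.
Onboarding and Planning are held together in one slot — violated.
Xiu needs to be at both Hiring and Retro — holds.
Retro feeds into Demo, so it must come first — holds.
OffsitePrep has to happen before Hiring — holds.
Sam needs to be at both Onboarding and OffsitePrep — violated.
Yara is required at Standup and at Demo — holds.
The Onboarding can't start until after the Retro — holds.
Retro feeds into Hiring, so it must come first — holds.
There are 3 rooms available — holds.
Planning feeds into Demo, so it must come first — holds.
The Planning can't start until after the OffsitePrep — violated.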